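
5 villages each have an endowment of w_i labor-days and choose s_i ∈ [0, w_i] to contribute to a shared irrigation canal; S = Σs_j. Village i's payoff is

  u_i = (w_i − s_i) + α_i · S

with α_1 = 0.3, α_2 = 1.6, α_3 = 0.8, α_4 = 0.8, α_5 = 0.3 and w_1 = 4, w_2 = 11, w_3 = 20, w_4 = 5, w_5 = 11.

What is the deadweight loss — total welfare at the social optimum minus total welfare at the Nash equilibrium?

112

∂u_i/∂s_i = α_i − 1, so village i contributes w_i if α_i > 1, else 0.
α_i > 1 for i ∈ {2}; NE contributions (0, 11, 0, 0, 0), S = 11.
W^NE = Σw_i − S^NE + (Σα_i)·S^NE = 51 + 2.8·11 = 81.8.
Planner: ∂(Σu_j)/∂s_i = Σα_j − 1 = 2.8 > 0, so everyone contributes w_i; S^SO = 51, W^SO = 51 + 2.8·51 = 193.8.
Deadweight loss = 112.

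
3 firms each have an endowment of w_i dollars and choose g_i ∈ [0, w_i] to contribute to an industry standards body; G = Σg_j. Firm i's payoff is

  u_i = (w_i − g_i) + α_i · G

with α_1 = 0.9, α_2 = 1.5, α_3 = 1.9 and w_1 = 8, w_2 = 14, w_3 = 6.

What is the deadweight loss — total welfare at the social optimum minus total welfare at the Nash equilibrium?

26.4

∂u_i/∂g_i = α_i − 1, so firm i contributes w_i if α_i > 1, else 0.
α_i > 1 for i ∈ {2, 3}; NE contributions (0, 14, 6), G = 20.
W^NE = Σw_i − G^NE + (Σα_i)·G^NE = 28 + 3.3·20 = 94.
Planner: ∂(Σu_j)/∂g_i = Σα_j − 1 = 3.3 > 0, so everyone contributes w_i; G^SO = 28, W^SO = 28 + 3.3·28 = 120.4.
Deadweight loss = 26.4.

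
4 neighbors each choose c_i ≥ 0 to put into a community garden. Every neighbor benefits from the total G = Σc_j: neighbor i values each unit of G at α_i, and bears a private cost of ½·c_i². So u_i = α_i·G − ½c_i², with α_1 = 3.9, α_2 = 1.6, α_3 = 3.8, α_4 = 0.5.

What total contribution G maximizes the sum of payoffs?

Planner FOC: ∂(Σu_j)/∂c_i = (Σα_j) − c_i = 0, so c_i^SO = Σα_j = 9.8 for every i; G^SO = 39.2.

39.2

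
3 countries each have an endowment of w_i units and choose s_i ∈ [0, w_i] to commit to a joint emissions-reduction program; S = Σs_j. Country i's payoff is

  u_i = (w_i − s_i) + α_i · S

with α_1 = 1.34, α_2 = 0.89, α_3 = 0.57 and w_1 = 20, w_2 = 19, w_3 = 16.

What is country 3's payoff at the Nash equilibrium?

27.4

∂u_i/∂s_i = α_i − 1, so country i contributes w_i if α_i > 1, else 0.
α_i > 1 for i ∈ {1}; NE contributions (20, 0, 0), S = 20.
u_3 = (16 − 0) + 0.57·20 = 27.4.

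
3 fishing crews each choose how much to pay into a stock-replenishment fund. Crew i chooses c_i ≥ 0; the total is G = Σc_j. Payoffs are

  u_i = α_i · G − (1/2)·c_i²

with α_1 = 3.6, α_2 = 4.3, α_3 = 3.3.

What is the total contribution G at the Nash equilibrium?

11.2

Crew i's FOC: ∂u_i/∂c_i = α_i − c_i = 0, so c_i* = α_i.
NE contributions = (3.6, 4.3, 3.3); G = 11.2.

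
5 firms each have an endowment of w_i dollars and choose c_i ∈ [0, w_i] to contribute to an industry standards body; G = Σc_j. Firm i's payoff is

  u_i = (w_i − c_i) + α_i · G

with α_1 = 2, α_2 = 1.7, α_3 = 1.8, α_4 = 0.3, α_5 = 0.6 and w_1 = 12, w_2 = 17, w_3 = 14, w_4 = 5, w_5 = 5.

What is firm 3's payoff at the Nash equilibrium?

77.4

∂u_i/∂c_i = α_i − 1, so firm i contributes w_i if α_i > 1, else 0.
α_i > 1 for i ∈ {1, 2, 3}; NE contributions (12, 17, 14, 0, 0), G = 43.
u_3 = (14 − 14) + 1.8·43 = 77.4.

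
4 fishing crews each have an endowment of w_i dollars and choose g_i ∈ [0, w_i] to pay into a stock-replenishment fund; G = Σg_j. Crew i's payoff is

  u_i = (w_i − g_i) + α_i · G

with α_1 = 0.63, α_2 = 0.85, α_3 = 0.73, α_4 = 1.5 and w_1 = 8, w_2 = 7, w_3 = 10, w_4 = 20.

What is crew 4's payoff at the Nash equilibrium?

30

∂u_i/∂g_i = α_i − 1, so crew i contributes w_i if α_i > 1, else 0.
α_i > 1 for i ∈ {4}; NE contributions (0, 0, 0, 20), G = 20.
u_4 = (20 − 20) + 1.5·20 = 30.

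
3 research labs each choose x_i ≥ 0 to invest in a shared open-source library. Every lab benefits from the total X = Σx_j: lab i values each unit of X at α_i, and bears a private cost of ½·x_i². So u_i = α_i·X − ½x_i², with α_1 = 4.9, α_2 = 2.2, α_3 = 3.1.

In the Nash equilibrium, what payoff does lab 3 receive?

Lab i's FOC: ∂u_i/∂x_i = α_i − x_i = 0, so x_i* = α_i.
NE contributions = (4.9, 2.2, 3.1); X = 10.2.
u_3 = α_3·X − ½·(x_3)² = 3.1·10.2 − ½·3.1² = 26.815.

26.815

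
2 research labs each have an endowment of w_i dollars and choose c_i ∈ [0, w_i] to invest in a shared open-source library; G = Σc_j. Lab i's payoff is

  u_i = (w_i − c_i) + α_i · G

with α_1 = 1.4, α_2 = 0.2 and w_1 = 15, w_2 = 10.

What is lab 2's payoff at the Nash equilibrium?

13

∂u_i/∂c_i = α_i − 1, so lab i contributes w_i if α_i > 1, else 0.
α_i > 1 for i ∈ {1}; NE contributions (15, 0), G = 15.
u_2 = (10 − 0) + 0.2·15 = 13.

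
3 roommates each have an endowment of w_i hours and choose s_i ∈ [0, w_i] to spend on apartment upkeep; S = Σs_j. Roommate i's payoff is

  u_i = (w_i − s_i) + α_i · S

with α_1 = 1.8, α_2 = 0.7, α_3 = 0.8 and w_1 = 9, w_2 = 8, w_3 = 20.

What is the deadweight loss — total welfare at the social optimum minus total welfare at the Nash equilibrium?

64.4

∂u_i/∂s_i = α_i − 1, so roommate i contributes w_i if α_i > 1, else 0.
α_i > 1 for i ∈ {1}; NE contributions (9, 0, 0), S = 9.
W^NE = Σw_i − S^NE + (Σα_i)·S^NE = 37 + 2.3·9 = 57.7.
Planner: ∂(Σu_j)/∂s_i = Σα_j − 1 = 2.3 > 0, so everyone contributes w_i; S^SO = 37, W^SO = 37 + 2.3·37 = 122.1.
Deadweight loss = 64.4.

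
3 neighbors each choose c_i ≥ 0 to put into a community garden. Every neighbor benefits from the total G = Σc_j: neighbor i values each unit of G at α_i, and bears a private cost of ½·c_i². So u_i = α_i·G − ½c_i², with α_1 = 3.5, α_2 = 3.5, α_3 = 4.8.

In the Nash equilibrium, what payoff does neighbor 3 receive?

Neighbor i's FOC: ∂u_i/∂c_i = α_i − c_i = 0, so c_i* = α_i.
NE contributions = (3.5, 3.5, 4.8); G = 11.8.
u_3 = α_3·G − ½·(c_3)² = 4.8·11.8 − ½·4.8² = 45.12.

45.12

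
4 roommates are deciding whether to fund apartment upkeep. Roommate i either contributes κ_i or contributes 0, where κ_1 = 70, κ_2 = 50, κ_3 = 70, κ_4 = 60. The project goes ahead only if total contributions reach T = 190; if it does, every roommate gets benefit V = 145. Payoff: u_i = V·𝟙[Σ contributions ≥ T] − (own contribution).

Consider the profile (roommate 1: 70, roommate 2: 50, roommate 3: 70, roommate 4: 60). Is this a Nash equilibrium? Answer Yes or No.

Total = 250 ≥ 190: provided.
Roommate 1 (pledges 70, payoff 75): dropping to 0 → total 180, payoff 0. No gain.
Roommate 2 (pledges 50, payoff 95): dropping to 0 → total 200, payoff 145. Profitable deviation.

No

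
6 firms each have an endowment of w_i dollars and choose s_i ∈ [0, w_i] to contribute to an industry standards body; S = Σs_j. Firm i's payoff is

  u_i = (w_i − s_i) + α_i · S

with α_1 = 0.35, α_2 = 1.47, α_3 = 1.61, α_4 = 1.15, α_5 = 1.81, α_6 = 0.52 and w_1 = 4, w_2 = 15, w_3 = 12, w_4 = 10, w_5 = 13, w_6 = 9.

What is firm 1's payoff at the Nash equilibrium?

∂u_i/∂s_i = α_i − 1, so firm i contributes w_i if α_i > 1, else 0.
α_i > 1 for i ∈ {2, 3, 4, 5}; NE contributions (0, 15, 12, 10, 13, 0), S = 50.
u_1 = (4 − 0) + 0.35·50 = 21.5.

21.5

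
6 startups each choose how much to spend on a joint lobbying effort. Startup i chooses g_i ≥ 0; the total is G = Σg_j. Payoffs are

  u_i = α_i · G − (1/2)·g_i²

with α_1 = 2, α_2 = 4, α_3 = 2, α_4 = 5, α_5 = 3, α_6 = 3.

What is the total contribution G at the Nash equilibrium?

Startup i's FOC: ∂u_i/∂g_i = α_i − g_i = 0, so g_i* = α_i.
NE contributions = (2, 4, 2, 5, 3, 3); G = 19.

19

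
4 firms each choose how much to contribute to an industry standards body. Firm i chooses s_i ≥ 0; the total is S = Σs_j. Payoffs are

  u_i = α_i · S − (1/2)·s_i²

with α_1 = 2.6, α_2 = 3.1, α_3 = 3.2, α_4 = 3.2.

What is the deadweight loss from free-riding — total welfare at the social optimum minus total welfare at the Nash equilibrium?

Firm i's FOC: ∂u_i/∂s_i = α_i − s_i = 0, so s_i* = α_i.
NE contributions = (2.6, 3.1, 3.2, 3.2); S = 12.1.
W^NE = (Σα)·S − ½Σα_i² = 12.1² − ½·36.85 = 127.985.
Planner sets s_i = Σα_j = 12.1 for every i, so S^SO = 4·12.1 = 48.4.
W^SO = (Σα)·S^SO − ½·4·(Σα)² = (4/2)·12.1² = 292.82.
Deadweight loss = W^SO − W^NE = 164.835.

164.835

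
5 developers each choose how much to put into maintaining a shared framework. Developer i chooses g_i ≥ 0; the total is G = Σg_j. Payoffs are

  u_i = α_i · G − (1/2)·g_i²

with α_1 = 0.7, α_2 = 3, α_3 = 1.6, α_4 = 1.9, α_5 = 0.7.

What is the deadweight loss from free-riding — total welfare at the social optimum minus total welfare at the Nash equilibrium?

Developer i's FOC: ∂u_i/∂g_i = α_i − g_i = 0, so g_i* = α_i.
NE contributions = (0.7, 3, 1.6, 1.9, 0.7); G = 7.9.
W^NE = (Σα)·G − ½Σα_i² = 7.9² − ½·16.15 = 54.335.
Planner sets g_i = Σα_j = 7.9 for every i, so G^SO = 5·7.9 = 39.5.
W^SO = (Σα)·G^SO − ½·5·(Σα)² = (5/2)·7.9² = 156.025.
Deadweight loss = W^SO − W^NE = 101.69.

101.69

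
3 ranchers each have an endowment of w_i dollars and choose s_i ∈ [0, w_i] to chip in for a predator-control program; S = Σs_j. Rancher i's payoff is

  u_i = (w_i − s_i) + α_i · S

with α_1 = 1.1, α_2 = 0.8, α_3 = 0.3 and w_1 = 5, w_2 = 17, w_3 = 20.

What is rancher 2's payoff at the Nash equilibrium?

21

∂u_i/∂s_i = α_i − 1, so rancher i contributes w_i if α_i > 1, else 0.
α_i > 1 for i ∈ {1}; NE contributions (5, 0, 0), S = 5.
u_2 = (17 − 0) + 0.8·5 = 21.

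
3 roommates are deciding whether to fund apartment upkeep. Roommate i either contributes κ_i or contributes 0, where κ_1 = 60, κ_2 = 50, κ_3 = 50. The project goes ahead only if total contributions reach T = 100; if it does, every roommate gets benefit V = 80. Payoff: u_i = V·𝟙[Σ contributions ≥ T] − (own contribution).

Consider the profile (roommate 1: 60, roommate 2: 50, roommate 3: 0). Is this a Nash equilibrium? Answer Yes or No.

Total = 110 ≥ 100: provided.
Roommate 1 (pledges 60, payoff 20): dropping to 0 → total 50, payoff 0. No gain.
Roommate 2 (pledges 50, payoff 30): dropping to 0 → total 60, payoff 0. No gain.
Roommate 3 (pledges 0, payoff 80): pledging 50 → total 160, payoff 30. No gain.

Yes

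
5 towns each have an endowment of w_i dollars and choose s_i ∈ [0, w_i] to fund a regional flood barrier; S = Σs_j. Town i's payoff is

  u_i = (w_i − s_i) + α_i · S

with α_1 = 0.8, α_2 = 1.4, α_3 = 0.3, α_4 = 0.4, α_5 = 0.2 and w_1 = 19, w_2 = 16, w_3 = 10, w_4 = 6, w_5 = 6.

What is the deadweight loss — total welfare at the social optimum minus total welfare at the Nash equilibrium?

∂u_i/∂s_i = α_i − 1, so town i contributes w_i if α_i > 1, else 0.
α_i > 1 for i ∈ {2}; NE contributions (0, 16, 0, 0, 0), S = 16.
W^NE = Σw_i − S^NE + (Σα_i)·S^NE = 57 + 2.1·16 = 90.6.
Planner: ∂(Σu_j)/∂s_i = Σα_j − 1 = 2.1 > 0, so everyone contributes w_i; S^SO = 57, W^SO = 57 + 2.1·57 = 176.7.
Deadweight loss = 86.1.

86.1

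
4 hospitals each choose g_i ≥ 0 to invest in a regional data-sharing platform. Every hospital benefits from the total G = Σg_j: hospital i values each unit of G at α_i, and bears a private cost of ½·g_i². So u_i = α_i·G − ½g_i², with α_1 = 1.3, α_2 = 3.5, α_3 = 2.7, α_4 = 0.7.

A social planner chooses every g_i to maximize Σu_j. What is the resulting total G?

Planner FOC: ∂(Σu_j)/∂g_i = (Σα_j) − g_i = 0, so g_i^SO = Σα_j = 8.2 for every i; G^SO = 32.8.

32.8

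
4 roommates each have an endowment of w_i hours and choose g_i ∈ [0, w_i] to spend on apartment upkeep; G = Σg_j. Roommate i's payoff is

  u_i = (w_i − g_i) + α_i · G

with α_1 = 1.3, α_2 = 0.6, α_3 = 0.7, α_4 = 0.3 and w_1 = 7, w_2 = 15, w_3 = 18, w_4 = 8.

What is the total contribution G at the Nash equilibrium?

∂u_i/∂g_i = α_i − 1, so roommate i contributes w_i if α_i > 1, else 0.
α_i > 1 for i ∈ {1}; NE contributions (7, 0, 0, 0), G = 7.

7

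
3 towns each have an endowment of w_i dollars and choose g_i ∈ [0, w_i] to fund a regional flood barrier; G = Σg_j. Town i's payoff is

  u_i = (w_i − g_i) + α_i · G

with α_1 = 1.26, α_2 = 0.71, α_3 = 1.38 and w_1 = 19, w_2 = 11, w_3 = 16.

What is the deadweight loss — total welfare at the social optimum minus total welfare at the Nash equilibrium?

25.85

∂u_i/∂g_i = α_i − 1, so town i contributes w_i if α_i > 1, else 0.
α_i > 1 for i ∈ {1, 3}; NE contributions (19, 0, 16), G = 35.
W^NE = Σw_i − G^NE + (Σα_i)·G^NE = 46 + 2.35·35 = 128.25.
Planner: ∂(Σu_j)/∂g_i = Σα_j − 1 = 2.35 > 0, so everyone contributes w_i; G^SO = 46, W^SO = 46 + 2.35·46 = 154.1.
Deadweight loss = 25.85.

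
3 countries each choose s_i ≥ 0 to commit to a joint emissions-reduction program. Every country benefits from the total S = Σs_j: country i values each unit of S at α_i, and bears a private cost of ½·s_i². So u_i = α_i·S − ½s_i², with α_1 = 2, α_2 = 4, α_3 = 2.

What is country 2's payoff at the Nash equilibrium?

24

Country i's FOC: ∂u_i/∂s_i = α_i − s_i = 0, so s_i* = α_i.
NE contributions = (2, 4, 2); S = 8.
u_2 = α_2·S − ½·(s_2)² = 4·8 − ½·4² = 24.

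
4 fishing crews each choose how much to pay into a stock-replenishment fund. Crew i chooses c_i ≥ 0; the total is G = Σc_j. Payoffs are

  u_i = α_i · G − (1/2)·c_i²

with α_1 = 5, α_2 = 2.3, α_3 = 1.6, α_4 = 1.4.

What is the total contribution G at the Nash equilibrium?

Crew i's FOC: ∂u_i/∂c_i = α_i − c_i = 0, so c_i* = α_i.
NE contributions = (5, 2.3, 1.6, 1.4); G = 10.3.

10.3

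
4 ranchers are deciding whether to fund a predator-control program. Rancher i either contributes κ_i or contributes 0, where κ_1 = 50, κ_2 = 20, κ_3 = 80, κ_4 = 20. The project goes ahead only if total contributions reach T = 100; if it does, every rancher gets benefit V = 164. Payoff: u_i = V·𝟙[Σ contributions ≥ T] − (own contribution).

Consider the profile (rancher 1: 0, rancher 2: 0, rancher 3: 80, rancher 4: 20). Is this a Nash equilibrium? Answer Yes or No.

Yes

Total = 100 ≥ 100: provided.
Rancher 1 (pledges 0, payoff 164): pledging 50 → total 150, payoff 114. No gain.
Rancher 2 (pledges 0, payoff 164): pledging 20 → total 120, payoff 144. No gain.
Rancher 3 (pledges 80, payoff 84): dropping to 0 → total 20, payoff 0. No gain.
Rancher 4 (pledges 20, payoff 144): dropping to 0 → total 80, payoff 0. No gain.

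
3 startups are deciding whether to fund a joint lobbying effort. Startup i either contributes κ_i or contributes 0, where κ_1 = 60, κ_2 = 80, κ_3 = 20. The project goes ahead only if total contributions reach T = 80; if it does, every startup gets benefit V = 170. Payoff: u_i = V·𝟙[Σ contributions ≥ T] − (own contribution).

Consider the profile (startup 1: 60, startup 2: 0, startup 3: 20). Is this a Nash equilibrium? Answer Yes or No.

Yes

Total = 80 ≥ 80: provided.
Startup 1 (pledges 60, payoff 110): dropping to 0 → total 20, payoff 0. No gain.
Startup 2 (pledges 0, payoff 170): pledging 80 → total 160, payoff 90. No gain.
Startup 3 (pledges 20, payoff 150): dropping to 0 → total 60, payoff 0. No gain.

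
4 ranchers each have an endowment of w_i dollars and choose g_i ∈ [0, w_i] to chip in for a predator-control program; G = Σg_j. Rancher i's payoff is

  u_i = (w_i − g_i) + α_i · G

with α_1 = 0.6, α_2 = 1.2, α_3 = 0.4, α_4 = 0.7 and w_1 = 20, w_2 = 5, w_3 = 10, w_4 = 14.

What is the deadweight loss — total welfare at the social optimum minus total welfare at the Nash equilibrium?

∂u_i/∂g_i = α_i − 1, so rancher i contributes w_i if α_i > 1, else 0.
α_i > 1 for i ∈ {2}; NE contributions (0, 5, 0, 0), G = 5.
W^NE = Σw_i − G^NE + (Σα_i)·G^NE = 49 + 1.9·5 = 58.5.
Planner: ∂(Σu_j)/∂g_i = Σα_j − 1 = 1.9 > 0, so everyone contributes w_i; G^SO = 49, W^SO = 49 + 1.9·49 = 142.1.
Deadweight loss = 83.6.

83.6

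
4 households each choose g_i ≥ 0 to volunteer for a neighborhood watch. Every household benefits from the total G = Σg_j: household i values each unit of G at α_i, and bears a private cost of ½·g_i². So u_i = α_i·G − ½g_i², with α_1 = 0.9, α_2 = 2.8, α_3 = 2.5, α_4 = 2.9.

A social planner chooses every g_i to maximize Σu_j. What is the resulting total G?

36.4

Planner FOC: ∂(Σu_j)/∂g_i = (Σα_j) − g_i = 0, so g_i^SO = Σα_j = 9.1 for every i; G^SO = 36.4.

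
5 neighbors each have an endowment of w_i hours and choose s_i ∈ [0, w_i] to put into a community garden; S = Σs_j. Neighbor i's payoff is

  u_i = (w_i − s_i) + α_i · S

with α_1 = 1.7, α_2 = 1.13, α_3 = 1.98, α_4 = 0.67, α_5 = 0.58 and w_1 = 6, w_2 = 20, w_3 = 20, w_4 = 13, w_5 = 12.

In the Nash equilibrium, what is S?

∂u_i/∂s_i = α_i − 1, so neighbor i contributes w_i if α_i > 1, else 0.
α_i > 1 for i ∈ {1, 2, 3}; NE contributions (6, 20, 20, 0, 0), S = 46.

46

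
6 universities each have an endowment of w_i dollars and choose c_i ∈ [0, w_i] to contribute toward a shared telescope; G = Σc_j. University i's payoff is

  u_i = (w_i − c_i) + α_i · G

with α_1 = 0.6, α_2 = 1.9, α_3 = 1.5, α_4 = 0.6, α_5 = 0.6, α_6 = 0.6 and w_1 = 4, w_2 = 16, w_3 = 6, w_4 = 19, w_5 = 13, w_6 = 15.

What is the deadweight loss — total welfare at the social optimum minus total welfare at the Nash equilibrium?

∂u_i/∂c_i = α_i − 1, so university i contributes w_i if α_i > 1, else 0.
α_i > 1 for i ∈ {2, 3}; NE contributions (0, 16, 6, 0, 0, 0), G = 22.
W^NE = Σw_i − G^NE + (Σα_i)·G^NE = 73 + 4.8·22 = 178.6.
Planner: ∂(Σu_j)/∂c_i = Σα_j − 1 = 4.8 > 0, so everyone contributes w_i; G^SO = 73, W^SO = 73 + 4.8·73 = 423.4.
Deadweight loss = 244.8.

244.8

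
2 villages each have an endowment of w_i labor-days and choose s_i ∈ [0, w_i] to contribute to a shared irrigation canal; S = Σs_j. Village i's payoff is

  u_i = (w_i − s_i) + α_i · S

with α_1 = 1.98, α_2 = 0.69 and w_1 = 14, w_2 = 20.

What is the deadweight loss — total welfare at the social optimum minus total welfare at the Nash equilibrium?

∂u_i/∂s_i = α_i − 1, so village i contributes w_i if α_i > 1, else 0.
α_i > 1 for i ∈ {1}; NE contributions (14, 0), S = 14.
W^NE = Σw_i − S^NE + (Σα_i)·S^NE = 34 + 1.67·14 = 57.38.
Planner: ∂(Σu_j)/∂s_i = Σα_j − 1 = 1.67 > 0, so everyone contributes w_i; S^SO = 34, W^SO = 34 + 1.67·34 = 90.78.
Deadweight loss = 33.4.

33.4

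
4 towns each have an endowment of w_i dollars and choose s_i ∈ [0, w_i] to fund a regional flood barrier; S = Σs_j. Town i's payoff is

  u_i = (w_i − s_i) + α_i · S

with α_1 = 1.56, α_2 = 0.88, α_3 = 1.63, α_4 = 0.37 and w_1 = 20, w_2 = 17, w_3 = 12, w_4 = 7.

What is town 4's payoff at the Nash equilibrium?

∂u_i/∂s_i = α_i − 1, so town i contributes w_i if α_i > 1, else 0.
α_i > 1 for i ∈ {1, 3}; NE contributions (20, 0, 12, 0), S = 32.
u_4 = (7 − 0) + 0.37·32 = 18.84.

18.84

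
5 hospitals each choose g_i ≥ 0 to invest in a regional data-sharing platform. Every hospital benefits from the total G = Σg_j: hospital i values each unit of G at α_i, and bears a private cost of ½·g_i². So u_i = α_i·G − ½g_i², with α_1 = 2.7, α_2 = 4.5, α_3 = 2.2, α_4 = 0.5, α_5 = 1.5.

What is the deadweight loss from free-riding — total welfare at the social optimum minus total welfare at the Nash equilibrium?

Hospital i's FOC: ∂u_i/∂g_i = α_i − g_i = 0, so g_i* = α_i.
NE contributions = (2.7, 4.5, 2.2, 0.5, 1.5); G = 11.4.
W^NE = (Σα)·G − ½Σα_i² = 11.4² − ½·34.88 = 112.52.
Planner sets g_i = Σα_j = 11.4 for every i, so G^SO = 5·11.4 = 57.
W^SO = (Σα)·G^SO − ½·5·(Σα)² = (5/2)·11.4² = 324.9.
Deadweight loss = W^SO − W^NE = 212.38.

212.38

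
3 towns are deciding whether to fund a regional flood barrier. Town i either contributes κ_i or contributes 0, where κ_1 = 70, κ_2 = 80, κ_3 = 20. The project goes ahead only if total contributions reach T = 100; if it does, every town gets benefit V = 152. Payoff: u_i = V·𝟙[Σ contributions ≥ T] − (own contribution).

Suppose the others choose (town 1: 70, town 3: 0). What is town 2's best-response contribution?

80

Others' total = 70. Contributing 80 brings total to 150 ≥ 100: gain V − κ_2 = 72.
Best response: 80.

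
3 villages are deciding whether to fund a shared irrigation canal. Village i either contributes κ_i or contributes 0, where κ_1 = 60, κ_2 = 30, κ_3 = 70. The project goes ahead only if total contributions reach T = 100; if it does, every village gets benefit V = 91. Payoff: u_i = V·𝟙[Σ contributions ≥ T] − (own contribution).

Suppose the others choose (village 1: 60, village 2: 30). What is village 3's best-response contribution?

Others' total = 90. Contributing 70 brings total to 160 ≥ 100: gain V − κ_3 = 21.
Best response: 70.

70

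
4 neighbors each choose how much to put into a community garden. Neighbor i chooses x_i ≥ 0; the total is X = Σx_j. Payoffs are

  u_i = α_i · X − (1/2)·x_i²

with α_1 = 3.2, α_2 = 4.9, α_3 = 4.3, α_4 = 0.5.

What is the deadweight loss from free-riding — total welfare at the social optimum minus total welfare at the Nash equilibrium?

Neighbor i's FOC: ∂u_i/∂x_i = α_i − x_i = 0, so x_i* = α_i.
NE contributions = (3.2, 4.9, 4.3, 0.5); X = 12.9.
W^NE = (Σα)·X − ½Σα_i² = 12.9² − ½·52.99 = 139.915.
Planner sets x_i = Σα_j = 12.9 for every i, so X^SO = 4·12.9 = 51.6.
W^SO = (Σα)·X^SO − ½·4·(Σα)² = (4/2)·12.9² = 332.82.
Deadweight loss = W^SO − W^NE = 192.905.

192.905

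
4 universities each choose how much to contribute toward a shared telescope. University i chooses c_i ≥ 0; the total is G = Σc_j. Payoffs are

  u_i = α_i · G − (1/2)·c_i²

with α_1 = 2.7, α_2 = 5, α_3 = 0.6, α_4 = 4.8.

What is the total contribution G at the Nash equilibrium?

University i's FOC: ∂u_i/∂c_i = α_i − c_i = 0, so c_i* = α_i.
NE contributions = (2.7, 5, 0.6, 4.8); G = 13.1.

13.1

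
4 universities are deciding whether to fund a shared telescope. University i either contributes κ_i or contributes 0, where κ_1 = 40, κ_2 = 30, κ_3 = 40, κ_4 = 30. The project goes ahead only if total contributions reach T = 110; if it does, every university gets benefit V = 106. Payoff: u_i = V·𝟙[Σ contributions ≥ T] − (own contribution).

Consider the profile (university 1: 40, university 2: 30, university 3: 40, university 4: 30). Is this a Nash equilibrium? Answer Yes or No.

Total = 140 ≥ 110: provided.
University 1 (pledges 40, payoff 66): dropping to 0 → total 100, payoff 0. No gain.
University 2 (pledges 30, payoff 76): dropping to 0 → total 110, payoff 106. Profitable deviation.

No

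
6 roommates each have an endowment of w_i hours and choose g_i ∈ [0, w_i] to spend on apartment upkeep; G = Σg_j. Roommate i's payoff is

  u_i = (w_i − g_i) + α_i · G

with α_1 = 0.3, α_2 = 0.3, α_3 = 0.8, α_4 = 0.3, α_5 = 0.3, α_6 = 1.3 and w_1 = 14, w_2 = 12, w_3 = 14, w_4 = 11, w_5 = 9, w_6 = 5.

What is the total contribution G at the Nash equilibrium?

5

∂u_i/∂g_i = α_i − 1, so roommate i contributes w_i if α_i > 1, else 0.
α_i > 1 for i ∈ {6}; NE contributions (0, 0, 0, 0, 0, 5), G = 5.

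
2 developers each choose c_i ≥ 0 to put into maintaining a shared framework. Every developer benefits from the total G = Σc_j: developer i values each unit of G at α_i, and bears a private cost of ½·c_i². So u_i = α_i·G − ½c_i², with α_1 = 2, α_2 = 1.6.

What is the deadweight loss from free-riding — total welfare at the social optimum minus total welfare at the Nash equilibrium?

Developer i's FOC: ∂u_i/∂c_i = α_i − c_i = 0, so c_i* = α_i.
NE contributions = (2, 1.6); G = 3.6.
W^NE = (Σα)·G − ½Σα_i² = 3.6² − ½·6.56 = 9.68.
Planner sets c_i = Σα_j = 3.6 for every i, so G^SO = 2·3.6 = 7.2.
W^SO = (Σα)·G^SO − ½·2·(Σα)² = (2/2)·3.6² = 12.96.
Deadweight loss = W^SO − W^NE = 3.28.

3.28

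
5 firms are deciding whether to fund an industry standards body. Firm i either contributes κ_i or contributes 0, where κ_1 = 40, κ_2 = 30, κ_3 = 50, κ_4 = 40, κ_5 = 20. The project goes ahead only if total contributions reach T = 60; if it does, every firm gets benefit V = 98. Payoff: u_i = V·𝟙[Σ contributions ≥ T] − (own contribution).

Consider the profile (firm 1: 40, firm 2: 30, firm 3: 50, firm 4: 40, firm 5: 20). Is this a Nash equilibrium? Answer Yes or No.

Total = 180 ≥ 60: provided.
Firm 1 (pledges 40, payoff 58): dropping to 0 → total 140, payoff 98. Profitable deviation.

No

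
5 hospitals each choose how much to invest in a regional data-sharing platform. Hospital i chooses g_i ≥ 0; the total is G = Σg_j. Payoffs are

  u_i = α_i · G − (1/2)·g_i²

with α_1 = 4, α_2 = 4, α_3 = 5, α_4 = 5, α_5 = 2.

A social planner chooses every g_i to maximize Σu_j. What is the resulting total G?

Planner FOC: ∂(Σu_j)/∂g_i = (Σα_j) − g_i = 0, so g_i^SO = Σα_j = 20 for every i; G^SO = 100.

100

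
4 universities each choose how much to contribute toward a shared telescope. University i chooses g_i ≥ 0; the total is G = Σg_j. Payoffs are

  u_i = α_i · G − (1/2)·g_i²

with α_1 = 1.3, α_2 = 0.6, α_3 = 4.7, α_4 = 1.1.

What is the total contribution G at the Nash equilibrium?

University i's FOC: ∂u_i/∂g_i = α_i − g_i = 0, so g_i* = α_i.
NE contributions = (1.3, 0.6, 4.7, 1.1); G = 7.7.

7.7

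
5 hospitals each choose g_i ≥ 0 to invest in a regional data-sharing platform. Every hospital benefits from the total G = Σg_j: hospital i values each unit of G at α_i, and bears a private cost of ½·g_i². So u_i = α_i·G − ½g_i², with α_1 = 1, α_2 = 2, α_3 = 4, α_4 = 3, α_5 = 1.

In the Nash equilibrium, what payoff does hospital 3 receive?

36

Hospital i's FOC: ∂u_i/∂g_i = α_i − g_i = 0, so g_i* = α_i.
NE contributions = (1, 2, 4, 3, 1); G = 11.
u_3 = α_3·G − ½·(g_3)² = 4·11 − ½·4² = 36.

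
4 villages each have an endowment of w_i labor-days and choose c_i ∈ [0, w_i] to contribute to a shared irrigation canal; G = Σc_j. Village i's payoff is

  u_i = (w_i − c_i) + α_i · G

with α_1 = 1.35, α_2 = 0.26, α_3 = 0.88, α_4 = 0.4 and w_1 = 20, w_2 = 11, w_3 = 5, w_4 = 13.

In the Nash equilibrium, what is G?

∂u_i/∂c_i = α_i − 1, so village i contributes w_i if α_i > 1, else 0.
α_i > 1 for i ∈ {1}; NE contributions (20, 0, 0, 0), G = 20.

20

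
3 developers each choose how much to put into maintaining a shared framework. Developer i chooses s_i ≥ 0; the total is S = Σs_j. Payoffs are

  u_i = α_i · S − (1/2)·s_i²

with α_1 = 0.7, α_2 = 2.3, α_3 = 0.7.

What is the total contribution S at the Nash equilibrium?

Developer i's FOC: ∂u_i/∂s_i = α_i − s_i = 0, so s_i* = α_i.
NE contributions = (0.7, 2.3, 0.7); S = 3.7.

3.7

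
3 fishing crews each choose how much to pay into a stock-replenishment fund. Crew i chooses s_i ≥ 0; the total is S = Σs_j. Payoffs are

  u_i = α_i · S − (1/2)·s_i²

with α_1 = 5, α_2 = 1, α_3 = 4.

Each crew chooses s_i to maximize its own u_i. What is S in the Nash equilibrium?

10

Crew i's FOC: ∂u_i/∂s_i = α_i − s_i = 0, so s_i* = α_i.
NE contributions = (5, 1, 4); S = 10.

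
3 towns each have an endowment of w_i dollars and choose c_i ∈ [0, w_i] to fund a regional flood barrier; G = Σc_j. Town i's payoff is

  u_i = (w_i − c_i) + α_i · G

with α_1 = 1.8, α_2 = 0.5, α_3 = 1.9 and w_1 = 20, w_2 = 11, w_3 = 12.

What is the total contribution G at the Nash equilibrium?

32

∂u_i/∂c_i = α_i − 1, so town i contributes w_i if α_i > 1, else 0.
α_i > 1 for i ∈ {1, 3}; NE contributions (20, 0, 12), G = 32.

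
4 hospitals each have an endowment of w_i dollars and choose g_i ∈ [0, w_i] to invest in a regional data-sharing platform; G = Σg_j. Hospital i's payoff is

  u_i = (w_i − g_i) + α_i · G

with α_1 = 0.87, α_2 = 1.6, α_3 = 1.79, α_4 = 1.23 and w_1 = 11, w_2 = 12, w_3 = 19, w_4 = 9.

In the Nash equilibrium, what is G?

∂u_i/∂g_i = α_i − 1, so hospital i contributes w_i if α_i > 1, else 0.
α_i > 1 for i ∈ {2, 3, 4}; NE contributions (0, 12, 19, 9), G = 40.

40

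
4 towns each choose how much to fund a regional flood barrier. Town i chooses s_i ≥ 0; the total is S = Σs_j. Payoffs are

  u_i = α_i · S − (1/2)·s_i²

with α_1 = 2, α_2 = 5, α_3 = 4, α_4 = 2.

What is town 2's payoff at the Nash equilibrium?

Town i's FOC: ∂u_i/∂s_i = α_i − s_i = 0, so s_i* = α_i.
NE contributions = (2, 5, 4, 2); S = 13.
u_2 = α_2·S − ½·(s_2)² = 5·13 − ½·5² = 52.5.

52.5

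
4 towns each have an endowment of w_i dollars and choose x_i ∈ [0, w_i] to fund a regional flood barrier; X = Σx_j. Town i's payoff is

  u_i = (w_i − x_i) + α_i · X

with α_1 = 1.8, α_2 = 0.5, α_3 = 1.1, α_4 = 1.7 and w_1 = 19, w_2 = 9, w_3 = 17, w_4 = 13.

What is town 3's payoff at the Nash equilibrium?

∂u_i/∂x_i = α_i − 1, so town i contributes w_i if α_i > 1, else 0.
α_i > 1 for i ∈ {1, 3, 4}; NE contributions (19, 0, 17, 13), X = 49.
u_3 = (17 − 17) + 1.1·49 = 53.9.

53.9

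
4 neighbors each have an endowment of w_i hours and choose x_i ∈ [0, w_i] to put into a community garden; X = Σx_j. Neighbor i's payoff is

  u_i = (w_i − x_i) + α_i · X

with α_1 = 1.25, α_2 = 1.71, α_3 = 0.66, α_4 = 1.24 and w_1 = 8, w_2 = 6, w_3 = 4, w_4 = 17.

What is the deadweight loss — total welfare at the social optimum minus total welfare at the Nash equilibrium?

15.44

∂u_i/∂x_i = α_i − 1, so neighbor i contributes w_i if α_i > 1, else 0.
α_i > 1 for i ∈ {1, 2, 4}; NE contributions (8, 6, 0, 17), X = 31.
W^NE = Σw_i − X^NE + (Σα_i)·X^NE = 35 + 3.86·31 = 154.66.
Planner: ∂(Σu_j)/∂x_i = Σα_j − 1 = 3.86 > 0, so everyone contributes w_i; X^SO = 35, W^SO = 35 + 3.86·35 = 170.1.
Deadweight loss = 15.44.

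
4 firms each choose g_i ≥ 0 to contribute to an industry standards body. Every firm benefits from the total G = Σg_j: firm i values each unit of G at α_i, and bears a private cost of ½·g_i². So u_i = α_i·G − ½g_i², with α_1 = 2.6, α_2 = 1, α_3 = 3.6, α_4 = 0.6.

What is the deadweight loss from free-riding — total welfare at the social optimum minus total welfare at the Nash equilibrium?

Firm i's FOC: ∂u_i/∂g_i = α_i − g_i = 0, so g_i* = α_i.
NE contributions = (2.6, 1, 3.6, 0.6); G = 7.8.
W^NE = (Σα)·G − ½Σα_i² = 7.8² − ½·21.08 = 50.3.
Planner sets g_i = Σα_j = 7.8 for every i, so G^SO = 4·7.8 = 31.2.
W^SO = (Σα)·G^SO − ½·4·(Σα)² = (4/2)·7.8² = 121.68.
Deadweight loss = W^SO − W^NE = 71.38.

71.38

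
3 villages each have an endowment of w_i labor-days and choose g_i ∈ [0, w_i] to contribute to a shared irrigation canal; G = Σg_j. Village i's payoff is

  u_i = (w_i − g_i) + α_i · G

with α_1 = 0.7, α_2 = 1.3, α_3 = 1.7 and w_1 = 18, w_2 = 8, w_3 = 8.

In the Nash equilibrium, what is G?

∂u_i/∂g_i = α_i − 1, so village i contributes w_i if α_i > 1, else 0.
α_i > 1 for i ∈ {2, 3}; NE contributions (0, 8, 8), G = 16.

16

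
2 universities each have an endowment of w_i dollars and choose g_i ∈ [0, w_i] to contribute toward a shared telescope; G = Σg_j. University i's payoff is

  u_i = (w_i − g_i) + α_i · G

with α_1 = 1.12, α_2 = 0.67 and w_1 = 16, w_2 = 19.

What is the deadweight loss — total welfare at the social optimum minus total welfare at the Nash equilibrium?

15.01

∂u_i/∂g_i = α_i − 1, so university i contributes w_i if α_i > 1, else 0.
α_i > 1 for i ∈ {1}; NE contributions (16, 0), G = 16.
W^NE = Σw_i − G^NE + (Σα_i)·G^NE = 35 + 0.79·16 = 47.64.
Planner: ∂(Σu_j)/∂g_i = Σα_j − 1 = 0.79 > 0, so everyone contributes w_i; G^SO = 35, W^SO = 35 + 0.79·35 = 62.65.
Deadweight loss = 15.01.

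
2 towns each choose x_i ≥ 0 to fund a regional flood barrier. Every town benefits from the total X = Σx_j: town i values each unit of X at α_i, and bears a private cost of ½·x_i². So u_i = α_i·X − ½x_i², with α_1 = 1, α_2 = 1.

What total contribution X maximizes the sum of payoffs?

Planner FOC: ∂(Σu_j)/∂x_i = (Σα_j) − x_i = 0, so x_i^SO = Σα_j = 2 for every i; X^SO = 4.

4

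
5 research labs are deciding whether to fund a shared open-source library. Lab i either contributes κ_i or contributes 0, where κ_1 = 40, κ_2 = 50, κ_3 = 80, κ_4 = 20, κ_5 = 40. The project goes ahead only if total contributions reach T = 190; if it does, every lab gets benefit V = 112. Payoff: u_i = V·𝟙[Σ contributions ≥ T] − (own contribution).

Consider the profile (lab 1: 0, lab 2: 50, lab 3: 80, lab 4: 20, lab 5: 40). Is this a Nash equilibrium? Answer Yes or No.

Yes

Total = 190 ≥ 190: provided.
Lab 1 (pledges 0, payoff 112): pledging 40 → total 230, payoff 72. No gain.
Lab 2 (pledges 50, payoff 62): dropping to 0 → total 140, payoff 0. No gain.
Lab 3 (pledges 80, payoff 32): dropping to 0 → total 110, payoff 0. No gain.
Lab 4 (pledges 20, payoff 92): dropping to 0 → total 170, payoff 0. No gain.
Lab 5 (pledges 40, payoff 72): dropping to 0 → total 150, payoff 0. No gain.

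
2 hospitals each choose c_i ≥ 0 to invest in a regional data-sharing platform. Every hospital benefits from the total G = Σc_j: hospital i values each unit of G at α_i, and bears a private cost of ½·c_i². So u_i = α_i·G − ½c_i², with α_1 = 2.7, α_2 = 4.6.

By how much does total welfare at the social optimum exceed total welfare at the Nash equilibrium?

14.225

Hospital i's FOC: ∂u_i/∂c_i = α_i − c_i = 0, so c_i* = α_i.
NE contributions = (2.7, 4.6); G = 7.3.
W^NE = (Σα)·G − ½Σα_i² = 7.3² − ½·28.45 = 39.065.
Planner sets c_i = Σα_j = 7.3 for every i, so G^SO = 2·7.3 = 14.6.
W^SO = (Σα)·G^SO − ½·2·(Σα)² = (2/2)·7.3² = 53.29.
Deadweight loss = W^SO − W^NE = 14.225.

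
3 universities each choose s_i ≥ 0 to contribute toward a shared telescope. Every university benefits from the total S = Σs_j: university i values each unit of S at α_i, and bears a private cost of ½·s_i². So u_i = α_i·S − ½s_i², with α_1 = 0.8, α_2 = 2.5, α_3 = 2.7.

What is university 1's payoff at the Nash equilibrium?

4.48

University i's FOC: ∂u_i/∂s_i = α_i − s_i = 0, so s_i* = α_i.
NE contributions = (0.8, 2.5, 2.7); S = 6.
u_1 = α_1·S − ½·(s_1)² = 0.8·6 − ½·0.8² = 4.48.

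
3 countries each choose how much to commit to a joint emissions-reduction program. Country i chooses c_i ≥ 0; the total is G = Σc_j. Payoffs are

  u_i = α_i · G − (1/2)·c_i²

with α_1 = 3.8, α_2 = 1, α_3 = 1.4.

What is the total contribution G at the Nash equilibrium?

6.2

Country i's FOC: ∂u_i/∂c_i = α_i − c_i = 0, so c_i* = α_i.
NE contributions = (3.8, 1, 1.4); G = 6.2.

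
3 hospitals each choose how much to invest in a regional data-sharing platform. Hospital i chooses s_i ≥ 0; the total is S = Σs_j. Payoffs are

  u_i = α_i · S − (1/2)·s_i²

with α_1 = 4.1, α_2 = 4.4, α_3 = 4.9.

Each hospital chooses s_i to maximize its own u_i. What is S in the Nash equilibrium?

13.4

Hospital i's FOC: ∂u_i/∂s_i = α_i − s_i = 0, so s_i* = α_i.
NE contributions = (4.1, 4.4, 4.9); S = 13.4.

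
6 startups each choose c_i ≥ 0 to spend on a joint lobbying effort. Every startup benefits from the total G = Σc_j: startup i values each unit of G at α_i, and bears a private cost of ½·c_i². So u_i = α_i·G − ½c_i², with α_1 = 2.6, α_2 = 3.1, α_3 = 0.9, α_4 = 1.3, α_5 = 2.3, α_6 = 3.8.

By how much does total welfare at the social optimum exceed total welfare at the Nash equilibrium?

411.3

Startup i's FOC: ∂u_i/∂c_i = α_i − c_i = 0, so c_i* = α_i.
NE contributions = (2.6, 3.1, 0.9, 1.3, 2.3, 3.8); G = 14.
W^NE = (Σα)·G − ½Σα_i² = 14² − ½·38.6 = 176.7.
Planner sets c_i = Σα_j = 14 for every i, so G^SO = 6·14 = 84.
W^SO = (Σα)·G^SO − ½·6·(Σα)² = (6/2)·14² = 588.
Deadweight loss = W^SO − W^NE = 411.3.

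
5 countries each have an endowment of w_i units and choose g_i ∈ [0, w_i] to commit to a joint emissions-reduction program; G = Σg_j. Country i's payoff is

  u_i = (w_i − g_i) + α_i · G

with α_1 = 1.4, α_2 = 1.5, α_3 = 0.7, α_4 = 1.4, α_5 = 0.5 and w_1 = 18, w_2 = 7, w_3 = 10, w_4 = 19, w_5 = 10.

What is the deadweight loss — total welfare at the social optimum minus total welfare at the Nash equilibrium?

90

∂u_i/∂g_i = α_i − 1, so country i contributes w_i if α_i > 1, else 0.
α_i > 1 for i ∈ {1, 2, 4}; NE contributions (18, 7, 0, 19, 0), G = 44.
W^NE = Σw_i − G^NE + (Σα_i)·G^NE = 64 + 4.5·44 = 262.
Planner: ∂(Σu_j)/∂g_i = Σα_j − 1 = 4.5 > 0, so everyone contributes w_i; G^SO = 64, W^SO = 64 + 4.5·64 = 352.
Deadweight loss = 90.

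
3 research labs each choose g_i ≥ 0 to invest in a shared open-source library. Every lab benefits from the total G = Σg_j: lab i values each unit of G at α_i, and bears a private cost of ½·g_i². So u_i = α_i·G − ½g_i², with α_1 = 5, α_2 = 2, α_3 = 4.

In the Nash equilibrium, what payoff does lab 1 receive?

Lab i's FOC: ∂u_i/∂g_i = α_i − g_i = 0, so g_i* = α_i.
NE contributions = (5, 2, 4); G = 11.
u_1 = α_1·G − ½·(g_1)² = 5·11 − ½·5² = 42.5.

42.5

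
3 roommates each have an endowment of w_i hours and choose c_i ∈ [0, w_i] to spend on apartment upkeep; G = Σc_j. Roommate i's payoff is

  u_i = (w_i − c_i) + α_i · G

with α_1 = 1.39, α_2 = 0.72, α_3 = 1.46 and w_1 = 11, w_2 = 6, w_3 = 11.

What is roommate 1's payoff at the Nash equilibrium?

30.58

∂u_i/∂c_i = α_i − 1, so roommate i contributes w_i if α_i > 1, else 0.
α_i > 1 for i ∈ {1, 3}; NE contributions (11, 0, 11), G = 22.
u_1 = (11 − 11) + 1.39·22 = 30.58.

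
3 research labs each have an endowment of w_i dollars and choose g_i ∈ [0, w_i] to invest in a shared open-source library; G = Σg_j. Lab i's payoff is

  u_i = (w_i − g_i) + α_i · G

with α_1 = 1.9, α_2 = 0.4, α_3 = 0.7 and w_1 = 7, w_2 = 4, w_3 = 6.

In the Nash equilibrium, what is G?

7

∂u_i/∂g_i = α_i − 1, so lab i contributes w_i if α_i > 1, else 0.
α_i > 1 for i ∈ {1}; NE contributions (7, 0, 0), G = 7.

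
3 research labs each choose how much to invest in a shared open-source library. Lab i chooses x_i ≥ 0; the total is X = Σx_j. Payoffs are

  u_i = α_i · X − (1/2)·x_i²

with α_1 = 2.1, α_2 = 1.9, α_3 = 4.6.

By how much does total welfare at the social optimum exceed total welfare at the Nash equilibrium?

51.57

Lab i's FOC: ∂u_i/∂x_i = α_i − x_i = 0, so x_i* = α_i.
NE contributions = (2.1, 1.9, 4.6); X = 8.6.
W^NE = (Σα)·X − ½Σα_i² = 8.6² − ½·29.18 = 59.37.
Planner sets x_i = Σα_j = 8.6 for every i, so X^SO = 3·8.6 = 25.8.
W^SO = (Σα)·X^SO − ½·3·(Σα)² = (3/2)·8.6² = 110.94.
Deadweight loss = W^SO − W^NE = 51.57.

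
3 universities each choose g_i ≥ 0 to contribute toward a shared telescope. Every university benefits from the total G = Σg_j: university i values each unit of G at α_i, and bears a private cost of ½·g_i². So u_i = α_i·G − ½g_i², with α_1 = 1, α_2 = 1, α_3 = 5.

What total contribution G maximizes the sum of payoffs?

Planner FOC: ∂(Σu_j)/∂g_i = (Σα_j) − g_i = 0, so g_i^SO = Σα_j = 7 for every i; G^SO = 21.

21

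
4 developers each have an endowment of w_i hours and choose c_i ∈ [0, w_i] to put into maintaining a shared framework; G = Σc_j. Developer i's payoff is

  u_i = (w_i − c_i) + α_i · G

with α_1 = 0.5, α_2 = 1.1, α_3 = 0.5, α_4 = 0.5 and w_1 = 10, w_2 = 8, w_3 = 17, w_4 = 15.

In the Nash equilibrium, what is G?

∂u_i/∂c_i = α_i − 1, so developer i contributes w_i if α_i > 1, else 0.
α_i > 1 for i ∈ {2}; NE contributions (0, 8, 0, 0), G = 8.

8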